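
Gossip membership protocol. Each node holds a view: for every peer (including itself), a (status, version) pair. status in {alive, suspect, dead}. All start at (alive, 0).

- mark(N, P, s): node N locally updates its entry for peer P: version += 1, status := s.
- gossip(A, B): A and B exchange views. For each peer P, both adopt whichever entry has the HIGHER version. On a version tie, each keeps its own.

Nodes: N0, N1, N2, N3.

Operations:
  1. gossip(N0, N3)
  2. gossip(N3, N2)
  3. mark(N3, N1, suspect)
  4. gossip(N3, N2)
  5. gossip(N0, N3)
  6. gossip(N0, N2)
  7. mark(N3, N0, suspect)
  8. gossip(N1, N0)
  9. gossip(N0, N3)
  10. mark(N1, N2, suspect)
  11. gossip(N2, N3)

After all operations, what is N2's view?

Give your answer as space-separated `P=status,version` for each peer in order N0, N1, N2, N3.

Op 1: gossip N0<->N3 -> N0.N0=(alive,v0) N0.N1=(alive,v0) N0.N2=(alive,v0) N0.N3=(alive,v0) | N3.N0=(alive,v0) N3.N1=(alive,v0) N3.N2=(alive,v0) N3.N3=(alive,v0)
Op 2: gossip N3<->N2 -> N3.N0=(alive,v0) N3.N1=(alive,v0) N3.N2=(alive,v0) N3.N3=(alive,v0) | N2.N0=(alive,v0) N2.N1=(alive,v0) N2.N2=(alive,v0) N2.N3=(alive,v0)
Op 3: N3 marks N1=suspect -> (suspect,v1)
Op 4: gossip N3<->N2 -> N3.N0=(alive,v0) N3.N1=(suspect,v1) N3.N2=(alive,v0) N3.N3=(alive,v0) | N2.N0=(alive,v0) N2.N1=(suspect,v1) N2.N2=(alive,v0) N2.N3=(alive,v0)
Op 5: gossip N0<->N3 -> N0.N0=(alive,v0) N0.N1=(suspect,v1) N0.N2=(alive,v0) N0.N3=(alive,v0) | N3.N0=(alive,v0) N3.N1=(suspect,v1) N3.N2=(alive,v0) N3.N3=(alive,v0)
Op 6: gossip N0<->N2 -> N0.N0=(alive,v0) N0.N1=(suspect,v1) N0.N2=(alive,v0) N0.N3=(alive,v0) | N2.N0=(alive,v0) N2.N1=(suspect,v1) N2.N2=(alive,v0) N2.N3=(alive,v0)
Op 7: N3 marks N0=suspect -> (suspect,v1)
Op 8: gossip N1<->N0 -> N1.N0=(alive,v0) N1.N1=(suspect,v1) N1.N2=(alive,v0) N1.N3=(alive,v0) | N0.N0=(alive,v0) N0.N1=(suspect,v1) N0.N2=(alive,v0) N0.N3=(alive,v0)
Op 9: gossip N0<->N3 -> N0.N0=(suspect,v1) N0.N1=(suspect,v1) N0.N2=(alive,v0) N0.N3=(alive,v0) | N3.N0=(suspect,v1) N3.N1=(suspect,v1) N3.N2=(alive,v0) N3.N3=(alive,v0)
Op 10: N1 marks N2=suspect -> (suspect,v1)
Op 11: gossip N2<->N3 -> N2.N0=(suspect,v1) N2.N1=(suspect,v1) N2.N2=(alive,v0) N2.N3=(alive,v0) | N3.N0=(suspect,v1) N3.N1=(suspect,v1) N3.N2=(alive,v0) N3.N3=(alive,v0)

Answer: N0=suspect,1 N1=suspect,1 N2=alive,0 N3=alive,0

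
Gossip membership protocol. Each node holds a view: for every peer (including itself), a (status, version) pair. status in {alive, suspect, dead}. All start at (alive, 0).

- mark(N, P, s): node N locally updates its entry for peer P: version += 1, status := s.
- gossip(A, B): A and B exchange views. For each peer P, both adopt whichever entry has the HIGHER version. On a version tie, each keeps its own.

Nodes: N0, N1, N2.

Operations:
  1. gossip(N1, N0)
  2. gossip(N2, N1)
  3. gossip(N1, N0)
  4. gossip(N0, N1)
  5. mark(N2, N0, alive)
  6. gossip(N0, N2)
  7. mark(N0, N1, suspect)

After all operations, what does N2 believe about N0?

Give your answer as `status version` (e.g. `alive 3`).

Op 1: gossip N1<->N0 -> N1.N0=(alive,v0) N1.N1=(alive,v0) N1.N2=(alive,v0) | N0.N0=(alive,v0) N0.N1=(alive,v0) N0.N2=(alive,v0)
Op 2: gossip N2<->N1 -> N2.N0=(alive,v0) N2.N1=(alive,v0) N2.N2=(alive,v0) | N1.N0=(alive,v0) N1.N1=(alive,v0) N1.N2=(alive,v0)
Op 3: gossip N1<->N0 -> N1.N0=(alive,v0) N1.N1=(alive,v0) N1.N2=(alive,v0) | N0.N0=(alive,v0) N0.N1=(alive,v0) N0.N2=(alive,v0)
Op 4: gossip N0<->N1 -> N0.N0=(alive,v0) N0.N1=(alive,v0) N0.N2=(alive,v0) | N1.N0=(alive,v0) N1.N1=(alive,v0) N1.N2=(alive,v0)
Op 5: N2 marks N0=alive -> (alive,v1)
Op 6: gossip N0<->N2 -> N0.N0=(alive,v1) N0.N1=(alive,v0) N0.N2=(alive,v0) | N2.N0=(alive,v1) N2.N1=(alive,v0) N2.N2=(alive,v0)
Op 7: N0 marks N1=suspect -> (suspect,v1)

Answer: alive 1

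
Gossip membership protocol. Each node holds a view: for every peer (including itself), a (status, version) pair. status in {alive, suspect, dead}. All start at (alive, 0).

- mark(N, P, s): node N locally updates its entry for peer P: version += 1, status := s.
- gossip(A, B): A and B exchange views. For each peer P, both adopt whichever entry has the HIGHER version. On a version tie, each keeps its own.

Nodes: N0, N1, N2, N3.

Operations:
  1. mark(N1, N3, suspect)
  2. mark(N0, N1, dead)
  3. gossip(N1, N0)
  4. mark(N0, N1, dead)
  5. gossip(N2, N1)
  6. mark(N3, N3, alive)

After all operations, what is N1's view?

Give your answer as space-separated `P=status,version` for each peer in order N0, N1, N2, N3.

Answer: N0=alive,0 N1=dead,1 N2=alive,0 N3=suspect,1

Derivation:
Op 1: N1 marks N3=suspect -> (suspect,v1)
Op 2: N0 marks N1=dead -> (dead,v1)
Op 3: gossip N1<->N0 -> N1.N0=(alive,v0) N1.N1=(dead,v1) N1.N2=(alive,v0) N1.N3=(suspect,v1) | N0.N0=(alive,v0) N0.N1=(dead,v1) N0.N2=(alive,v0) N0.N3=(suspect,v1)
Op 4: N0 marks N1=dead -> (dead,v2)
Op 5: gossip N2<->N1 -> N2.N0=(alive,v0) N2.N1=(dead,v1) N2.N2=(alive,v0) N2.N3=(suspect,v1) | N1.N0=(alive,v0) N1.N1=(dead,v1) N1.N2=(alive,v0) N1.N3=(suspect,v1)
Op 6: N3 marks N3=alive -> (alive,v1)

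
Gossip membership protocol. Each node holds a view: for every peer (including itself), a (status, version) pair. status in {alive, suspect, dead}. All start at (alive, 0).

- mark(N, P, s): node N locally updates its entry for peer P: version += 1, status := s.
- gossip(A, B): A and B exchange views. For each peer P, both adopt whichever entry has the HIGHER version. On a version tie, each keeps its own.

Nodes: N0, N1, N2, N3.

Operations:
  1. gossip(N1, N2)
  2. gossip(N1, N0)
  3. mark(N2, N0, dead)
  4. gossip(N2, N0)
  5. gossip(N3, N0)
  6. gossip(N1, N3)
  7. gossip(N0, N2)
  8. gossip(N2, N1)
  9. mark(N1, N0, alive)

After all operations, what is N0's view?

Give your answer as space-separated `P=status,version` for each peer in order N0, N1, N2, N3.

Op 1: gossip N1<->N2 -> N1.N0=(alive,v0) N1.N1=(alive,v0) N1.N2=(alive,v0) N1.N3=(alive,v0) | N2.N0=(alive,v0) N2.N1=(alive,v0) N2.N2=(alive,v0) N2.N3=(alive,v0)
Op 2: gossip N1<->N0 -> N1.N0=(alive,v0) N1.N1=(alive,v0) N1.N2=(alive,v0) N1.N3=(alive,v0) | N0.N0=(alive,v0) N0.N1=(alive,v0) N0.N2=(alive,v0) N0.N3=(alive,v0)
Op 3: N2 marks N0=dead -> (dead,v1)
Op 4: gossip N2<->N0 -> N2.N0=(dead,v1) N2.N1=(alive,v0) N2.N2=(alive,v0) N2.N3=(alive,v0) | N0.N0=(dead,v1) N0.N1=(alive,v0) N0.N2=(alive,v0) N0.N3=(alive,v0)
Op 5: gossip N3<->N0 -> N3.N0=(dead,v1) N3.N1=(alive,v0) N3.N2=(alive,v0) N3.N3=(alive,v0) | N0.N0=(dead,v1) N0.N1=(alive,v0) N0.N2=(alive,v0) N0.N3=(alive,v0)
Op 6: gossip N1<->N3 -> N1.N0=(dead,v1) N1.N1=(alive,v0) N1.N2=(alive,v0) N1.N3=(alive,v0) | N3.N0=(dead,v1) N3.N1=(alive,v0) N3.N2=(alive,v0) N3.N3=(alive,v0)
Op 7: gossip N0<->N2 -> N0.N0=(dead,v1) N0.N1=(alive,v0) N0.N2=(alive,v0) N0.N3=(alive,v0) | N2.N0=(dead,v1) N2.N1=(alive,v0) N2.N2=(alive,v0) N2.N3=(alive,v0)
Op 8: gossip N2<->N1 -> N2.N0=(dead,v1) N2.N1=(alive,v0) N2.N2=(alive,v0) N2.N3=(alive,v0) | N1.N0=(dead,v1) N1.N1=(alive,v0) N1.N2=(alive,v0) N1.N3=(alive,v0)
Op 9: N1 marks N0=alive -> (alive,v2)

Answer: N0=dead,1 N1=alive,0 N2=alive,0 N3=alive,0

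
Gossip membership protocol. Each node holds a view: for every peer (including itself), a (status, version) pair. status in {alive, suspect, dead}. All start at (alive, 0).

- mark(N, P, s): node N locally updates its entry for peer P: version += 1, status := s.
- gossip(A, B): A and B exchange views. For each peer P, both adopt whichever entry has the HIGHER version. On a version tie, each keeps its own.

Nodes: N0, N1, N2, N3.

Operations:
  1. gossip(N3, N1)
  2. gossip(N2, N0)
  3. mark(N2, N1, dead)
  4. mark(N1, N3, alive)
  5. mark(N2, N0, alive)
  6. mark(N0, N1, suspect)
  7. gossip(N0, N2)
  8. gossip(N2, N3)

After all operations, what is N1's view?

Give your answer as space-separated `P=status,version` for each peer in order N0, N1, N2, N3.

Op 1: gossip N3<->N1 -> N3.N0=(alive,v0) N3.N1=(alive,v0) N3.N2=(alive,v0) N3.N3=(alive,v0) | N1.N0=(alive,v0) N1.N1=(alive,v0) N1.N2=(alive,v0) N1.N3=(alive,v0)
Op 2: gossip N2<->N0 -> N2.N0=(alive,v0) N2.N1=(alive,v0) N2.N2=(alive,v0) N2.N3=(alive,v0) | N0.N0=(alive,v0) N0.N1=(alive,v0) N0.N2=(alive,v0) N0.N3=(alive,v0)
Op 3: N2 marks N1=dead -> (dead,v1)
Op 4: N1 marks N3=alive -> (alive,v1)
Op 5: N2 marks N0=alive -> (alive,v1)
Op 6: N0 marks N1=suspect -> (suspect,v1)
Op 7: gossip N0<->N2 -> N0.N0=(alive,v1) N0.N1=(suspect,v1) N0.N2=(alive,v0) N0.N3=(alive,v0) | N2.N0=(alive,v1) N2.N1=(dead,v1) N2.N2=(alive,v0) N2.N3=(alive,v0)
Op 8: gossip N2<->N3 -> N2.N0=(alive,v1) N2.N1=(dead,v1) N2.N2=(alive,v0) N2.N3=(alive,v0) | N3.N0=(alive,v1) N3.N1=(dead,v1) N3.N2=(alive,v0) N3.N3=(alive,v0)

Answer: N0=alive,0 N1=alive,0 N2=alive,0 N3=alive,1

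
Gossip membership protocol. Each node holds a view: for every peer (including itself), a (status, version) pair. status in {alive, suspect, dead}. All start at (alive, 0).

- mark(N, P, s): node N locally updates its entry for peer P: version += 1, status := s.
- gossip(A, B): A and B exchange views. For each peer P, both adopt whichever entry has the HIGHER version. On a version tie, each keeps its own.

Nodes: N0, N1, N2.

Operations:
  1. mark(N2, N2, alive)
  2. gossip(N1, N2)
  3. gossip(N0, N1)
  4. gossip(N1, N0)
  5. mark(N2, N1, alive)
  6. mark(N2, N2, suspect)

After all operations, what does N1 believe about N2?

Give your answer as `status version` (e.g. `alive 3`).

Answer: alive 1

Derivation:
Op 1: N2 marks N2=alive -> (alive,v1)
Op 2: gossip N1<->N2 -> N1.N0=(alive,v0) N1.N1=(alive,v0) N1.N2=(alive,v1) | N2.N0=(alive,v0) N2.N1=(alive,v0) N2.N2=(alive,v1)
Op 3: gossip N0<->N1 -> N0.N0=(alive,v0) N0.N1=(alive,v0) N0.N2=(alive,v1) | N1.N0=(alive,v0) N1.N1=(alive,v0) N1.N2=(alive,v1)
Op 4: gossip N1<->N0 -> N1.N0=(alive,v0) N1.N1=(alive,v0) N1.N2=(alive,v1) | N0.N0=(alive,v0) N0.N1=(alive,v0) N0.N2=(alive,v1)
Op 5: N2 marks N1=alive -> (alive,v1)
Op 6: N2 marks N2=suspect -> (suspect,v2)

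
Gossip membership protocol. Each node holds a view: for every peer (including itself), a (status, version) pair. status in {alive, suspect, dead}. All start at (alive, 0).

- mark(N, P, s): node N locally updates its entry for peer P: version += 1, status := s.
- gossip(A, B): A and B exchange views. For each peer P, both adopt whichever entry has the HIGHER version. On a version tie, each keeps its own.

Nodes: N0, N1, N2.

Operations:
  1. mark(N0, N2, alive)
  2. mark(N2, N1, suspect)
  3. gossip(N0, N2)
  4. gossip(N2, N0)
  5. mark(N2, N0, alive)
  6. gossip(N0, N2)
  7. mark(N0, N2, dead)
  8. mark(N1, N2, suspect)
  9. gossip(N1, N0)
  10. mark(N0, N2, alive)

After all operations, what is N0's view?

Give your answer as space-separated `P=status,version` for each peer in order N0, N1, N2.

Op 1: N0 marks N2=alive -> (alive,v1)
Op 2: N2 marks N1=suspect -> (suspect,v1)
Op 3: gossip N0<->N2 -> N0.N0=(alive,v0) N0.N1=(suspect,v1) N0.N2=(alive,v1) | N2.N0=(alive,v0) N2.N1=(suspect,v1) N2.N2=(alive,v1)
Op 4: gossip N2<->N0 -> N2.N0=(alive,v0) N2.N1=(suspect,v1) N2.N2=(alive,v1) | N0.N0=(alive,v0) N0.N1=(suspect,v1) N0.N2=(alive,v1)
Op 5: N2 marks N0=alive -> (alive,v1)
Op 6: gossip N0<->N2 -> N0.N0=(alive,v1) N0.N1=(suspect,v1) N0.N2=(alive,v1) | N2.N0=(alive,v1) N2.N1=(suspect,v1) N2.N2=(alive,v1)
Op 7: N0 marks N2=dead -> (dead,v2)
Op 8: N1 marks N2=suspect -> (suspect,v1)
Op 9: gossip N1<->N0 -> N1.N0=(alive,v1) N1.N1=(suspect,v1) N1.N2=(dead,v2) | N0.N0=(alive,v1) N0.N1=(suspect,v1) N0.N2=(dead,v2)
Op 10: N0 marks N2=alive -> (alive,v3)

Answer: N0=alive,1 N1=suspect,1 N2=alive,3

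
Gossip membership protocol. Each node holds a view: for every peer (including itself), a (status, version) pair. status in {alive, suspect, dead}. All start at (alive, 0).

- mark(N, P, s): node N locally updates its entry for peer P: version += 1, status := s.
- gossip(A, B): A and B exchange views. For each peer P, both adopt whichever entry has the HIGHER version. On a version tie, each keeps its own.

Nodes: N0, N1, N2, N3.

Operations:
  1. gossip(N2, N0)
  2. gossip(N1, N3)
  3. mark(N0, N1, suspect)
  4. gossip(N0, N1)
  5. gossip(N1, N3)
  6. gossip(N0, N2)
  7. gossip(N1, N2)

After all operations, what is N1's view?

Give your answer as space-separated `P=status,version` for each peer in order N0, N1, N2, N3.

Op 1: gossip N2<->N0 -> N2.N0=(alive,v0) N2.N1=(alive,v0) N2.N2=(alive,v0) N2.N3=(alive,v0) | N0.N0=(alive,v0) N0.N1=(alive,v0) N0.N2=(alive,v0) N0.N3=(alive,v0)
Op 2: gossip N1<->N3 -> N1.N0=(alive,v0) N1.N1=(alive,v0) N1.N2=(alive,v0) N1.N3=(alive,v0) | N3.N0=(alive,v0) N3.N1=(alive,v0) N3.N2=(alive,v0) N3.N3=(alive,v0)
Op 3: N0 marks N1=suspect -> (suspect,v1)
Op 4: gossip N0<->N1 -> N0.N0=(alive,v0) N0.N1=(suspect,v1) N0.N2=(alive,v0) N0.N3=(alive,v0) | N1.N0=(alive,v0) N1.N1=(suspect,v1) N1.N2=(alive,v0) N1.N3=(alive,v0)
Op 5: gossip N1<->N3 -> N1.N0=(alive,v0) N1.N1=(suspect,v1) N1.N2=(alive,v0) N1.N3=(alive,v0) | N3.N0=(alive,v0) N3.N1=(suspect,v1) N3.N2=(alive,v0) N3.N3=(alive,v0)
Op 6: gossip N0<->N2 -> N0.N0=(alive,v0) N0.N1=(suspect,v1) N0.N2=(alive,v0) N0.N3=(alive,v0) | N2.N0=(alive,v0) N2.N1=(suspect,v1) N2.N2=(alive,v0) N2.N3=(alive,v0)
Op 7: gossip N1<->N2 -> N1.N0=(alive,v0) N1.N1=(suspect,v1) N1.N2=(alive,v0) N1.N3=(alive,v0) | N2.N0=(alive,v0) N2.N1=(suspect,v1) N2.N2=(alive,v0) N2.N3=(alive,v0)

Answer: N0=alive,0 N1=suspect,1 N2=alive,0 N3=alive,0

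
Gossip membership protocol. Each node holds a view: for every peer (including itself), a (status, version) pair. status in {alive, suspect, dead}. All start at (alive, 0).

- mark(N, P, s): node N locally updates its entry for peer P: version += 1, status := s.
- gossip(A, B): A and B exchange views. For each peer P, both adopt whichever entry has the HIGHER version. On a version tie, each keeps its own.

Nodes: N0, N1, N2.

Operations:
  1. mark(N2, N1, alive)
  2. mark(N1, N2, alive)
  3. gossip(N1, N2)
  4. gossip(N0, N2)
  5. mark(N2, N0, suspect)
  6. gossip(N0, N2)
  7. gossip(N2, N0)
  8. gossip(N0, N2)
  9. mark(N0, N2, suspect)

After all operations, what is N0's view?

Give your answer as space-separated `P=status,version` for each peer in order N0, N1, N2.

Op 1: N2 marks N1=alive -> (alive,v1)
Op 2: N1 marks N2=alive -> (alive,v1)
Op 3: gossip N1<->N2 -> N1.N0=(alive,v0) N1.N1=(alive,v1) N1.N2=(alive,v1) | N2.N0=(alive,v0) N2.N1=(alive,v1) N2.N2=(alive,v1)
Op 4: gossip N0<->N2 -> N0.N0=(alive,v0) N0.N1=(alive,v1) N0.N2=(alive,v1) | N2.N0=(alive,v0) N2.N1=(alive,v1) N2.N2=(alive,v1)
Op 5: N2 marks N0=suspect -> (suspect,v1)
Op 6: gossip N0<->N2 -> N0.N0=(suspect,v1) N0.N1=(alive,v1) N0.N2=(alive,v1) | N2.N0=(suspect,v1) N2.N1=(alive,v1) N2.N2=(alive,v1)
Op 7: gossip N2<->N0 -> N2.N0=(suspect,v1) N2.N1=(alive,v1) N2.N2=(alive,v1) | N0.N0=(suspect,v1) N0.N1=(alive,v1) N0.N2=(alive,v1)
Op 8: gossip N0<->N2 -> N0.N0=(suspect,v1) N0.N1=(alive,v1) N0.N2=(alive,v1) | N2.N0=(suspect,v1) N2.N1=(alive,v1) N2.N2=(alive,v1)
Op 9: N0 marks N2=suspect -> (suspect,v2)

Answer: N0=suspect,1 N1=alive,1 N2=suspect,2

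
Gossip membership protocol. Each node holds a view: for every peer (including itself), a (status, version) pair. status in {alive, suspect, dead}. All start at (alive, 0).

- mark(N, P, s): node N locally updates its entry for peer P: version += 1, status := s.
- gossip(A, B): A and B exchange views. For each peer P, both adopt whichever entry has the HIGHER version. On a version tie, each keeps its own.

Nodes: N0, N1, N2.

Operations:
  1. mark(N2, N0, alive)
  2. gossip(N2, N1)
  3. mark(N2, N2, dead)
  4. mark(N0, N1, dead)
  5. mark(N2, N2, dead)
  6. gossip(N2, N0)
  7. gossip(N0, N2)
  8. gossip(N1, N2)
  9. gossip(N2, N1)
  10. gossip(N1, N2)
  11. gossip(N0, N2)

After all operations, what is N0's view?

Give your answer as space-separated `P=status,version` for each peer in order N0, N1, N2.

Op 1: N2 marks N0=alive -> (alive,v1)
Op 2: gossip N2<->N1 -> N2.N0=(alive,v1) N2.N1=(alive,v0) N2.N2=(alive,v0) | N1.N0=(alive,v1) N1.N1=(alive,v0) N1.N2=(alive,v0)
Op 3: N2 marks N2=dead -> (dead,v1)
Op 4: N0 marks N1=dead -> (dead,v1)
Op 5: N2 marks N2=dead -> (dead,v2)
Op 6: gossip N2<->N0 -> N2.N0=(alive,v1) N2.N1=(dead,v1) N2.N2=(dead,v2) | N0.N0=(alive,v1) N0.N1=(dead,v1) N0.N2=(dead,v2)
Op 7: gossip N0<->N2 -> N0.N0=(alive,v1) N0.N1=(dead,v1) N0.N2=(dead,v2) | N2.N0=(alive,v1) N2.N1=(dead,v1) N2.N2=(dead,v2)
Op 8: gossip N1<->N2 -> N1.N0=(alive,v1) N1.N1=(dead,v1) N1.N2=(dead,v2) | N2.N0=(alive,v1) N2.N1=(dead,v1) N2.N2=(dead,v2)
Op 9: gossip N2<->N1 -> N2.N0=(alive,v1) N2.N1=(dead,v1) N2.N2=(dead,v2) | N1.N0=(alive,v1) N1.N1=(dead,v1) N1.N2=(dead,v2)
Op 10: gossip N1<->N2 -> N1.N0=(alive,v1) N1.N1=(dead,v1) N1.N2=(dead,v2) | N2.N0=(alive,v1) N2.N1=(dead,v1) N2.N2=(dead,v2)
Op 11: gossip N0<->N2 -> N0.N0=(alive,v1) N0.N1=(dead,v1) N0.N2=(dead,v2) | N2.N0=(alive,v1) N2.N1=(dead,v1) N2.N2=(dead,v2)

Answer: N0=alive,1 N1=dead,1 N2=dead,2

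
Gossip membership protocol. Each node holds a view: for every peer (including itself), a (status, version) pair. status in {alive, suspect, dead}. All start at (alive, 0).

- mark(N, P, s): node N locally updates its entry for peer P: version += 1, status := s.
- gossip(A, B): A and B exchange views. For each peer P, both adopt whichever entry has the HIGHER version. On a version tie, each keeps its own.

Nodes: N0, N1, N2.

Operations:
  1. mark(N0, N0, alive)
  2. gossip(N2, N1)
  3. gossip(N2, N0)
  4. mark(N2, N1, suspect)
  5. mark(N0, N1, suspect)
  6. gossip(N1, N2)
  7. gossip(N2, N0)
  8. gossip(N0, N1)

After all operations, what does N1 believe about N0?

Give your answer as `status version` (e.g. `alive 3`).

Op 1: N0 marks N0=alive -> (alive,v1)
Op 2: gossip N2<->N1 -> N2.N0=(alive,v0) N2.N1=(alive,v0) N2.N2=(alive,v0) | N1.N0=(alive,v0) N1.N1=(alive,v0) N1.N2=(alive,v0)
Op 3: gossip N2<->N0 -> N2.N0=(alive,v1) N2.N1=(alive,v0) N2.N2=(alive,v0) | N0.N0=(alive,v1) N0.N1=(alive,v0) N0.N2=(alive,v0)
Op 4: N2 marks N1=suspect -> (suspect,v1)
Op 5: N0 marks N1=suspect -> (suspect,v1)
Op 6: gossip N1<->N2 -> N1.N0=(alive,v1) N1.N1=(suspect,v1) N1.N2=(alive,v0) | N2.N0=(alive,v1) N2.N1=(suspect,v1) N2.N2=(alive,v0)
Op 7: gossip N2<->N0 -> N2.N0=(alive,v1) N2.N1=(suspect,v1) N2.N2=(alive,v0) | N0.N0=(alive,v1) N0.N1=(suspect,v1) N0.N2=(alive,v0)
Op 8: gossip N0<->N1 -> N0.N0=(alive,v1) N0.N1=(suspect,v1) N0.N2=(alive,v0) | N1.N0=(alive,v1) N1.N1=(suspect,v1) N1.N2=(alive,v0)

Answer: alive 1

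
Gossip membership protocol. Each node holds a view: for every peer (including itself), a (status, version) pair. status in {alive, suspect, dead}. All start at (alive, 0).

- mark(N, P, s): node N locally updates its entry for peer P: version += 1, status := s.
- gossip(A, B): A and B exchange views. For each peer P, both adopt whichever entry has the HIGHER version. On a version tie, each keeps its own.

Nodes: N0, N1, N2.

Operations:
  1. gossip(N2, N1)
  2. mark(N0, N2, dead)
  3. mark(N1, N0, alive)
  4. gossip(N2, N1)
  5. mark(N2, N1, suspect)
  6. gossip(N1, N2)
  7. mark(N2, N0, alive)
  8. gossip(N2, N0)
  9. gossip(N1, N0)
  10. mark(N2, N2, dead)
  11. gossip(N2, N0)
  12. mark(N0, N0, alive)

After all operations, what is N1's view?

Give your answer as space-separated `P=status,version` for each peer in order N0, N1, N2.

Op 1: gossip N2<->N1 -> N2.N0=(alive,v0) N2.N1=(alive,v0) N2.N2=(alive,v0) | N1.N0=(alive,v0) N1.N1=(alive,v0) N1.N2=(alive,v0)
Op 2: N0 marks N2=dead -> (dead,v1)
Op 3: N1 marks N0=alive -> (alive,v1)
Op 4: gossip N2<->N1 -> N2.N0=(alive,v1) N2.N1=(alive,v0) N2.N2=(alive,v0) | N1.N0=(alive,v1) N1.N1=(alive,v0) N1.N2=(alive,v0)
Op 5: N2 marks N1=suspect -> (suspect,v1)
Op 6: gossip N1<->N2 -> N1.N0=(alive,v1) N1.N1=(suspect,v1) N1.N2=(alive,v0) | N2.N0=(alive,v1) N2.N1=(suspect,v1) N2.N2=(alive,v0)
Op 7: N2 marks N0=alive -> (alive,v2)
Op 8: gossip N2<->N0 -> N2.N0=(alive,v2) N2.N1=(suspect,v1) N2.N2=(dead,v1) | N0.N0=(alive,v2) N0.N1=(suspect,v1) N0.N2=(dead,v1)
Op 9: gossip N1<->N0 -> N1.N0=(alive,v2) N1.N1=(suspect,v1) N1.N2=(dead,v1) | N0.N0=(alive,v2) N0.N1=(suspect,v1) N0.N2=(dead,v1)
Op 10: N2 marks N2=dead -> (dead,v2)
Op 11: gossip N2<->N0 -> N2.N0=(alive,v2) N2.N1=(suspect,v1) N2.N2=(dead,v2) | N0.N0=(alive,v2) N0.N1=(suspect,v1) N0.N2=(dead,v2)
Op 12: N0 marks N0=alive -> (alive,v3)

Answer: N0=alive,2 N1=suspect,1 N2=dead,1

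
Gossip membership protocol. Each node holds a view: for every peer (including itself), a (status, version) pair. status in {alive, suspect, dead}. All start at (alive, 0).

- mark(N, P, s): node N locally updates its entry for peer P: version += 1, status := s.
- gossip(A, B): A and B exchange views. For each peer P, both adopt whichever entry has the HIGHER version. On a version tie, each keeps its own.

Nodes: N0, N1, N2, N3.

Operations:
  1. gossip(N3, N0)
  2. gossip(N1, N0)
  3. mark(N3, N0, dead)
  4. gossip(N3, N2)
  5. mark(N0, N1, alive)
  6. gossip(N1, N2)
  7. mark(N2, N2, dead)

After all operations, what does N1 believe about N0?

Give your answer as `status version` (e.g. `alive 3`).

Op 1: gossip N3<->N0 -> N3.N0=(alive,v0) N3.N1=(alive,v0) N3.N2=(alive,v0) N3.N3=(alive,v0) | N0.N0=(alive,v0) N0.N1=(alive,v0) N0.N2=(alive,v0) N0.N3=(alive,v0)
Op 2: gossip N1<->N0 -> N1.N0=(alive,v0) N1.N1=(alive,v0) N1.N2=(alive,v0) N1.N3=(alive,v0) | N0.N0=(alive,v0) N0.N1=(alive,v0) N0.N2=(alive,v0) N0.N3=(alive,v0)
Op 3: N3 marks N0=dead -> (dead,v1)
Op 4: gossip N3<->N2 -> N3.N0=(dead,v1) N3.N1=(alive,v0) N3.N2=(alive,v0) N3.N3=(alive,v0) | N2.N0=(dead,v1) N2.N1=(alive,v0) N2.N2=(alive,v0) N2.N3=(alive,v0)
Op 5: N0 marks N1=alive -> (alive,v1)
Op 6: gossip N1<->N2 -> N1.N0=(dead,v1) N1.N1=(alive,v0) N1.N2=(alive,v0) N1.N3=(alive,v0) | N2.N0=(dead,v1) N2.N1=(alive,v0) N2.N2=(alive,v0) N2.N3=(alive,v0)
Op 7: N2 marks N2=dead -> (dead,v1)

Answer: dead 1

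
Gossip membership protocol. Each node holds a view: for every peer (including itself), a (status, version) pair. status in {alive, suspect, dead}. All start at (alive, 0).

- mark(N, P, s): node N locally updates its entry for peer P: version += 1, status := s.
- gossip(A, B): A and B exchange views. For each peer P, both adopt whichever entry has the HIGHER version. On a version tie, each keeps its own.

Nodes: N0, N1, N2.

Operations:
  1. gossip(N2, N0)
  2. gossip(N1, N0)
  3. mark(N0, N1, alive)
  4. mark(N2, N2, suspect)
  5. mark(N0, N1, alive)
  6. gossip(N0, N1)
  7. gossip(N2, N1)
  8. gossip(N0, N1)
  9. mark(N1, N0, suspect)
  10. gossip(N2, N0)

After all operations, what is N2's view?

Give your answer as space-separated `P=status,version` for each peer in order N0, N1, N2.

Answer: N0=alive,0 N1=alive,2 N2=suspect,1

Derivation:
Op 1: gossip N2<->N0 -> N2.N0=(alive,v0) N2.N1=(alive,v0) N2.N2=(alive,v0) | N0.N0=(alive,v0) N0.N1=(alive,v0) N0.N2=(alive,v0)
Op 2: gossip N1<->N0 -> N1.N0=(alive,v0) N1.N1=(alive,v0) N1.N2=(alive,v0) | N0.N0=(alive,v0) N0.N1=(alive,v0) N0.N2=(alive,v0)
Op 3: N0 marks N1=alive -> (alive,v1)
Op 4: N2 marks N2=suspect -> (suspect,v1)
Op 5: N0 marks N1=alive -> (alive,v2)
Op 6: gossip N0<->N1 -> N0.N0=(alive,v0) N0.N1=(alive,v2) N0.N2=(alive,v0) | N1.N0=(alive,v0) N1.N1=(alive,v2) N1.N2=(alive,v0)
Op 7: gossip N2<->N1 -> N2.N0=(alive,v0) N2.N1=(alive,v2) N2.N2=(suspect,v1) | N1.N0=(alive,v0) N1.N1=(alive,v2) N1.N2=(suspect,v1)
Op 8: gossip N0<->N1 -> N0.N0=(alive,v0) N0.N1=(alive,v2) N0.N2=(suspect,v1) | N1.N0=(alive,v0) N1.N1=(alive,v2) N1.N2=(suspect,v1)
Op 9: N1 marks N0=suspect -> (suspect,v1)
Op 10: gossip N2<->N0 -> N2.N0=(alive,v0) N2.N1=(alive,v2) N2.N2=(suspect,v1) | N0.N0=(alive,v0) N0.N1=(alive,v2) N0.N2=(suspect,v1)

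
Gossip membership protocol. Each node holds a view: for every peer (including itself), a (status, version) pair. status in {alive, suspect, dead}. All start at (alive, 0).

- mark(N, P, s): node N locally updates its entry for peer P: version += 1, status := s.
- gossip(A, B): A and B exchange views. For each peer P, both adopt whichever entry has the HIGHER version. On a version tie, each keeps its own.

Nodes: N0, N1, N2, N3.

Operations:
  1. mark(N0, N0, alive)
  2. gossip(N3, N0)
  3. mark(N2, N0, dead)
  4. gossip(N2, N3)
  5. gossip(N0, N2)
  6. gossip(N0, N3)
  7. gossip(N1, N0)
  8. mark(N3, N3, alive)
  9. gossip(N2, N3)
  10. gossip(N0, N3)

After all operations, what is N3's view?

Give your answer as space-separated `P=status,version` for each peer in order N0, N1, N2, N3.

Answer: N0=alive,1 N1=alive,0 N2=alive,0 N3=alive,1

Derivation:
Op 1: N0 marks N0=alive -> (alive,v1)
Op 2: gossip N3<->N0 -> N3.N0=(alive,v1) N3.N1=(alive,v0) N3.N2=(alive,v0) N3.N3=(alive,v0) | N0.N0=(alive,v1) N0.N1=(alive,v0) N0.N2=(alive,v0) N0.N3=(alive,v0)
Op 3: N2 marks N0=dead -> (dead,v1)
Op 4: gossip N2<->N3 -> N2.N0=(dead,v1) N2.N1=(alive,v0) N2.N2=(alive,v0) N2.N3=(alive,v0) | N3.N0=(alive,v1) N3.N1=(alive,v0) N3.N2=(alive,v0) N3.N3=(alive,v0)
Op 5: gossip N0<->N2 -> N0.N0=(alive,v1) N0.N1=(alive,v0) N0.N2=(alive,v0) N0.N3=(alive,v0) | N2.N0=(dead,v1) N2.N1=(alive,v0) N2.N2=(alive,v0) N2.N3=(alive,v0)
Op 6: gossip N0<->N3 -> N0.N0=(alive,v1) N0.N1=(alive,v0) N0.N2=(alive,v0) N0.N3=(alive,v0) | N3.N0=(alive,v1) N3.N1=(alive,v0) N3.N2=(alive,v0) N3.N3=(alive,v0)
Op 7: gossip N1<->N0 -> N1.N0=(alive,v1) N1.N1=(alive,v0) N1.N2=(alive,v0) N1.N3=(alive,v0) | N0.N0=(alive,v1) N0.N1=(alive,v0) N0.N2=(alive,v0) N0.N3=(alive,v0)
Op 8: N3 marks N3=alive -> (alive,v1)
Op 9: gossip N2<->N3 -> N2.N0=(dead,v1) N2.N1=(alive,v0) N2.N2=(alive,v0) N2.N3=(alive,v1) | N3.N0=(alive,v1) N3.N1=(alive,v0) N3.N2=(alive,v0) N3.N3=(alive,v1)
Op 10: gossip N0<->N3 -> N0.N0=(alive,v1) N0.N1=(alive,v0) N0.N2=(alive,v0) N0.N3=(alive,v1) | N3.N0=(alive,v1) N3.N1=(alive,v0) N3.N2=(alive,v0) N3.N3=(alive,v1)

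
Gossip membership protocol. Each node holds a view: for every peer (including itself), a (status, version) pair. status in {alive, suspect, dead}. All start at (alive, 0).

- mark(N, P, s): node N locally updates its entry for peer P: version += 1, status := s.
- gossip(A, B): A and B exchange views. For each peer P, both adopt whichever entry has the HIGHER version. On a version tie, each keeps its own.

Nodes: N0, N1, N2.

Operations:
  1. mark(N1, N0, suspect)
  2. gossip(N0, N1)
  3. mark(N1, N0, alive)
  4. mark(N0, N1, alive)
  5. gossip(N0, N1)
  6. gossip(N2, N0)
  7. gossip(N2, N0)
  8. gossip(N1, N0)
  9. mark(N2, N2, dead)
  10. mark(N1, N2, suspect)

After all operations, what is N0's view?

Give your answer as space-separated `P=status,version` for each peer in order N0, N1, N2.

Answer: N0=alive,2 N1=alive,1 N2=alive,0

Derivation:
Op 1: N1 marks N0=suspect -> (suspect,v1)
Op 2: gossip N0<->N1 -> N0.N0=(suspect,v1) N0.N1=(alive,v0) N0.N2=(alive,v0) | N1.N0=(suspect,v1) N1.N1=(alive,v0) N1.N2=(alive,v0)
Op 3: N1 marks N0=alive -> (alive,v2)
Op 4: N0 marks N1=alive -> (alive,v1)
Op 5: gossip N0<->N1 -> N0.N0=(alive,v2) N0.N1=(alive,v1) N0.N2=(alive,v0) | N1.N0=(alive,v2) N1.N1=(alive,v1) N1.N2=(alive,v0)
Op 6: gossip N2<->N0 -> N2.N0=(alive,v2) N2.N1=(alive,v1) N2.N2=(alive,v0) | N0.N0=(alive,v2) N0.N1=(alive,v1) N0.N2=(alive,v0)
Op 7: gossip N2<->N0 -> N2.N0=(alive,v2) N2.N1=(alive,v1) N2.N2=(alive,v0) | N0.N0=(alive,v2) N0.N1=(alive,v1) N0.N2=(alive,v0)
Op 8: gossip N1<->N0 -> N1.N0=(alive,v2) N1.N1=(alive,v1) N1.N2=(alive,v0) | N0.N0=(alive,v2) N0.N1=(alive,v1) N0.N2=(alive,v0)
Op 9: N2 marks N2=dead -> (dead,v1)
Op 10: N1 marks N2=suspect -> (suspect,v1)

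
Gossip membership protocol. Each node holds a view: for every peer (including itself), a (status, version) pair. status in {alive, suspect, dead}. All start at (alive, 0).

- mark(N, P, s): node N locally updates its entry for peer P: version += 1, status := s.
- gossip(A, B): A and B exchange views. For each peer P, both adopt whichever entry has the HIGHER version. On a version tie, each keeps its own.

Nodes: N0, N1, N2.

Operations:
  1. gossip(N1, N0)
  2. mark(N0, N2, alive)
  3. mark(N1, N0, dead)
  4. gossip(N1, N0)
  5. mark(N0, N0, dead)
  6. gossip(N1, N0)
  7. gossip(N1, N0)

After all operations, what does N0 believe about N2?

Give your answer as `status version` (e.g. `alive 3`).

Answer: alive 1

Derivation:
Op 1: gossip N1<->N0 -> N1.N0=(alive,v0) N1.N1=(alive,v0) N1.N2=(alive,v0) | N0.N0=(alive,v0) N0.N1=(alive,v0) N0.N2=(alive,v0)
Op 2: N0 marks N2=alive -> (alive,v1)
Op 3: N1 marks N0=dead -> (dead,v1)
Op 4: gossip N1<->N0 -> N1.N0=(dead,v1) N1.N1=(alive,v0) N1.N2=(alive,v1) | N0.N0=(dead,v1) N0.N1=(alive,v0) N0.N2=(alive,v1)
Op 5: N0 marks N0=dead -> (dead,v2)
Op 6: gossip N1<->N0 -> N1.N0=(dead,v2) N1.N1=(alive,v0) N1.N2=(alive,v1) | N0.N0=(dead,v2) N0.N1=(alive,v0) N0.N2=(alive,v1)
Op 7: gossip N1<->N0 -> N1.N0=(dead,v2) N1.N1=(alive,v0) N1.N2=(alive,v1) | N0.N0=(dead,v2) N0.N1=(alive,v0) N0.N2=(alive,v1)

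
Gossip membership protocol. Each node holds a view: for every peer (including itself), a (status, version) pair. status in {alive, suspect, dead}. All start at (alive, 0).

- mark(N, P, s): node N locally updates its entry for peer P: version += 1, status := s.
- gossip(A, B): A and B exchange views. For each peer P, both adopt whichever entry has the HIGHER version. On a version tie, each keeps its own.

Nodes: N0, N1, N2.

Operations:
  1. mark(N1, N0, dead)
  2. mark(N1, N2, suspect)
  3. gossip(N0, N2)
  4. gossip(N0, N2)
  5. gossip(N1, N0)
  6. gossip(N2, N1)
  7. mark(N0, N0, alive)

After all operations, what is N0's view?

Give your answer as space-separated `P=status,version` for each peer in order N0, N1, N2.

Op 1: N1 marks N0=dead -> (dead,v1)
Op 2: N1 marks N2=suspect -> (suspect,v1)
Op 3: gossip N0<->N2 -> N0.N0=(alive,v0) N0.N1=(alive,v0) N0.N2=(alive,v0) | N2.N0=(alive,v0) N2.N1=(alive,v0) N2.N2=(alive,v0)
Op 4: gossip N0<->N2 -> N0.N0=(alive,v0) N0.N1=(alive,v0) N0.N2=(alive,v0) | N2.N0=(alive,v0) N2.N1=(alive,v0) N2.N2=(alive,v0)
Op 5: gossip N1<->N0 -> N1.N0=(dead,v1) N1.N1=(alive,v0) N1.N2=(suspect,v1) | N0.N0=(dead,v1) N0.N1=(alive,v0) N0.N2=(suspect,v1)
Op 6: gossip N2<->N1 -> N2.N0=(dead,v1) N2.N1=(alive,v0) N2.N2=(suspect,v1) | N1.N0=(dead,v1) N1.N1=(alive,v0) N1.N2=(suspect,v1)
Op 7: N0 marks N0=alive -> (alive,v2)

Answer: N0=alive,2 N1=alive,0 N2=suspect,1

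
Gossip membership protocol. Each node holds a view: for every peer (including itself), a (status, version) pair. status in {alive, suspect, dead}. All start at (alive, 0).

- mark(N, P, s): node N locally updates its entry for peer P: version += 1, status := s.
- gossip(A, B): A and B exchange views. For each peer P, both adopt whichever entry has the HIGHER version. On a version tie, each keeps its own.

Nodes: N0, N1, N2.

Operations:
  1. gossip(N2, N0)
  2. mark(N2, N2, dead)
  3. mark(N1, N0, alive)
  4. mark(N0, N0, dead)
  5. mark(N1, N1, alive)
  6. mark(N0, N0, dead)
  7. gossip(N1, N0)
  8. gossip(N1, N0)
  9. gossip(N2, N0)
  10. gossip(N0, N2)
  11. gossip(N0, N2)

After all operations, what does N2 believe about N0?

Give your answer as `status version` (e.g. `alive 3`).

Answer: dead 2

Derivation:
Op 1: gossip N2<->N0 -> N2.N0=(alive,v0) N2.N1=(alive,v0) N2.N2=(alive,v0) | N0.N0=(alive,v0) N0.N1=(alive,v0) N0.N2=(alive,v0)
Op 2: N2 marks N2=dead -> (dead,v1)
Op 3: N1 marks N0=alive -> (alive,v1)
Op 4: N0 marks N0=dead -> (dead,v1)
Op 5: N1 marks N1=alive -> (alive,v1)
Op 6: N0 marks N0=dead -> (dead,v2)
Op 7: gossip N1<->N0 -> N1.N0=(dead,v2) N1.N1=(alive,v1) N1.N2=(alive,v0) | N0.N0=(dead,v2) N0.N1=(alive,v1) N0.N2=(alive,v0)
Op 8: gossip N1<->N0 -> N1.N0=(dead,v2) N1.N1=(alive,v1) N1.N2=(alive,v0) | N0.N0=(dead,v2) N0.N1=(alive,v1) N0.N2=(alive,v0)
Op 9: gossip N2<->N0 -> N2.N0=(dead,v2) N2.N1=(alive,v1) N2.N2=(dead,v1) | N0.N0=(dead,v2) N0.N1=(alive,v1) N0.N2=(dead,v1)
Op 10: gossip N0<->N2 -> N0.N0=(dead,v2) N0.N1=(alive,v1) N0.N2=(dead,v1) | N2.N0=(dead,v2) N2.N1=(alive,v1) N2.N2=(dead,v1)
Op 11: gossip N0<->N2 -> N0.N0=(dead,v2) N0.N1=(alive,v1) N0.N2=(dead,v1) | N2.N0=(dead,v2) N2.N1=(alive,v1) N2.N2=(dead,v1)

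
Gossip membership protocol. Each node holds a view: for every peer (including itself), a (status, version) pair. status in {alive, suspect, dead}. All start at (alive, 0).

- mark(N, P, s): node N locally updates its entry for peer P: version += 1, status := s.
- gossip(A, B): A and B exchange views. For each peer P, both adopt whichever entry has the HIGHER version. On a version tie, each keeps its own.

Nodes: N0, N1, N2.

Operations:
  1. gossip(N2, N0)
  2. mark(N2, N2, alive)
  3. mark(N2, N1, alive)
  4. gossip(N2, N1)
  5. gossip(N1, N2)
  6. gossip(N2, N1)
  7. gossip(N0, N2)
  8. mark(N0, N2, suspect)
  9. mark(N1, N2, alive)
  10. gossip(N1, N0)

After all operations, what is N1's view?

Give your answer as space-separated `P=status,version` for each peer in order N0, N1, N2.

Op 1: gossip N2<->N0 -> N2.N0=(alive,v0) N2.N1=(alive,v0) N2.N2=(alive,v0) | N0.N0=(alive,v0) N0.N1=(alive,v0) N0.N2=(alive,v0)
Op 2: N2 marks N2=alive -> (alive,v1)
Op 3: N2 marks N1=alive -> (alive,v1)
Op 4: gossip N2<->N1 -> N2.N0=(alive,v0) N2.N1=(alive,v1) N2.N2=(alive,v1) | N1.N0=(alive,v0) N1.N1=(alive,v1) N1.N2=(alive,v1)
Op 5: gossip N1<->N2 -> N1.N0=(alive,v0) N1.N1=(alive,v1) N1.N2=(alive,v1) | N2.N0=(alive,v0) N2.N1=(alive,v1) N2.N2=(alive,v1)
Op 6: gossip N2<->N1 -> N2.N0=(alive,v0) N2.N1=(alive,v1) N2.N2=(alive,v1) | N1.N0=(alive,v0) N1.N1=(alive,v1) N1.N2=(alive,v1)
Op 7: gossip N0<->N2 -> N0.N0=(alive,v0) N0.N1=(alive,v1) N0.N2=(alive,v1) | N2.N0=(alive,v0) N2.N1=(alive,v1) N2.N2=(alive,v1)
Op 8: N0 marks N2=suspect -> (suspect,v2)
Op 9: N1 marks N2=alive -> (alive,v2)
Op 10: gossip N1<->N0 -> N1.N0=(alive,v0) N1.N1=(alive,v1) N1.N2=(alive,v2) | N0.N0=(alive,v0) N0.N1=(alive,v1) N0.N2=(suspect,v2)

Answer: N0=alive,0 N1=alive,1 N2=alive,2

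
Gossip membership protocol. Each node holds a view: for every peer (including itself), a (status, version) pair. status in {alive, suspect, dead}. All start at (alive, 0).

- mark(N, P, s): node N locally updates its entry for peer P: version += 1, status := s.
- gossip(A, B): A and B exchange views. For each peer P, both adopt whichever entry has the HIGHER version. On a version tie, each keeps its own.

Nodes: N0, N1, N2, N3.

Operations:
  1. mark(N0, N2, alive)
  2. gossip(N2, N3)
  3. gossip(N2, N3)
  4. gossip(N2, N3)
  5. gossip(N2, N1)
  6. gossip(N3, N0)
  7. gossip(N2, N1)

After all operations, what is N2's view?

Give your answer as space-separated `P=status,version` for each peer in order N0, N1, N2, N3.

Answer: N0=alive,0 N1=alive,0 N2=alive,0 N3=alive,0

Derivation:
Op 1: N0 marks N2=alive -> (alive,v1)
Op 2: gossip N2<->N3 -> N2.N0=(alive,v0) N2.N1=(alive,v0) N2.N2=(alive,v0) N2.N3=(alive,v0) | N3.N0=(alive,v0) N3.N1=(alive,v0) N3.N2=(alive,v0) N3.N3=(alive,v0)
Op 3: gossip N2<->N3 -> N2.N0=(alive,v0) N2.N1=(alive,v0) N2.N2=(alive,v0) N2.N3=(alive,v0) | N3.N0=(alive,v0) N3.N1=(alive,v0) N3.N2=(alive,v0) N3.N3=(alive,v0)
Op 4: gossip N2<->N3 -> N2.N0=(alive,v0) N2.N1=(alive,v0) N2.N2=(alive,v0) N2.N3=(alive,v0) | N3.N0=(alive,v0) N3.N1=(alive,v0) N3.N2=(alive,v0) N3.N3=(alive,v0)
Op 5: gossip N2<->N1 -> N2.N0=(alive,v0) N2.N1=(alive,v0) N2.N2=(alive,v0) N2.N3=(alive,v0) | N1.N0=(alive,v0) N1.N1=(alive,v0) N1.N2=(alive,v0) N1.N3=(alive,v0)
Op 6: gossip N3<->N0 -> N3.N0=(alive,v0) N3.N1=(alive,v0) N3.N2=(alive,v1) N3.N3=(alive,v0) | N0.N0=(alive,v0) N0.N1=(alive,v0) N0.N2=(alive,v1) N0.N3=(alive,v0)
Op 7: gossip N2<->N1 -> N2.N0=(alive,v0) N2.N1=(alive,v0) N2.N2=(alive,v0) N2.N3=(alive,v0) | N1.N0=(alive,v0) N1.N1=(alive,v0) N1.N2=(alive,v0) N1.N3=(alive,v0)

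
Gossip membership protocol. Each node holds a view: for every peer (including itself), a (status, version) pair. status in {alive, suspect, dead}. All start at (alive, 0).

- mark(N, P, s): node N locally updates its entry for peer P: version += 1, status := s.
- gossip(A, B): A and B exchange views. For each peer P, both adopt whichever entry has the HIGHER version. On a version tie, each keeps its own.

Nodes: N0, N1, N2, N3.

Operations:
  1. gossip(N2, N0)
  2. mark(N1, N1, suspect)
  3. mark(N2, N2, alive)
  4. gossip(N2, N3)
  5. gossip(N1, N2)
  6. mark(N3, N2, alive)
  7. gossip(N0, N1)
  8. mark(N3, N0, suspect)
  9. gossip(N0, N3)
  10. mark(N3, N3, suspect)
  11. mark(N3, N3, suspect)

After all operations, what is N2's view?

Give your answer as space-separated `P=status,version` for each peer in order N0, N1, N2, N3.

Op 1: gossip N2<->N0 -> N2.N0=(alive,v0) N2.N1=(alive,v0) N2.N2=(alive,v0) N2.N3=(alive,v0) | N0.N0=(alive,v0) N0.N1=(alive,v0) N0.N2=(alive,v0) N0.N3=(alive,v0)
Op 2: N1 marks N1=suspect -> (suspect,v1)
Op 3: N2 marks N2=alive -> (alive,v1)
Op 4: gossip N2<->N3 -> N2.N0=(alive,v0) N2.N1=(alive,v0) N2.N2=(alive,v1) N2.N3=(alive,v0) | N3.N0=(alive,v0) N3.N1=(alive,v0) N3.N2=(alive,v1) N3.N3=(alive,v0)
Op 5: gossip N1<->N2 -> N1.N0=(alive,v0) N1.N1=(suspect,v1) N1.N2=(alive,v1) N1.N3=(alive,v0) | N2.N0=(alive,v0) N2.N1=(suspect,v1) N2.N2=(alive,v1) N2.N3=(alive,v0)
Op 6: N3 marks N2=alive -> (alive,v2)
Op 7: gossip N0<->N1 -> N0.N0=(alive,v0) N0.N1=(suspect,v1) N0.N2=(alive,v1) N0.N3=(alive,v0) | N1.N0=(alive,v0) N1.N1=(suspect,v1) N1.N2=(alive,v1) N1.N3=(alive,v0)
Op 8: N3 marks N0=suspect -> (suspect,v1)
Op 9: gossip N0<->N3 -> N0.N0=(suspect,v1) N0.N1=(suspect,v1) N0.N2=(alive,v2) N0.N3=(alive,v0) | N3.N0=(suspect,v1) N3.N1=(suspect,v1) N3.N2=(alive,v2) N3.N3=(alive,v0)
Op 10: N3 marks N3=suspect -> (suspect,v1)
Op 11: N3 marks N3=suspect -> (suspect,v2)

Answer: N0=alive,0 N1=suspect,1 N2=alive,1 N3=alive,0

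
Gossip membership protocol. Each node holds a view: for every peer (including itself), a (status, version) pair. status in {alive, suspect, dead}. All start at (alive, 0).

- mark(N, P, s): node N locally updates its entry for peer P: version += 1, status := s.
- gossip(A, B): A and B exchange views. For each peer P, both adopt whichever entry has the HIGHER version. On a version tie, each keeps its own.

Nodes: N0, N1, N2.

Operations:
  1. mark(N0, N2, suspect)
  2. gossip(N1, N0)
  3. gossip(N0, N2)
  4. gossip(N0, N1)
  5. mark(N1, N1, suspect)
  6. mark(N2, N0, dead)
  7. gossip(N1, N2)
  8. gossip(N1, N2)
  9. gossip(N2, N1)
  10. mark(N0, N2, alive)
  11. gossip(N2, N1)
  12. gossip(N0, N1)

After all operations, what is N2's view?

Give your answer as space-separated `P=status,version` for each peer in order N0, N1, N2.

Op 1: N0 marks N2=suspect -> (suspect,v1)
Op 2: gossip N1<->N0 -> N1.N0=(alive,v0) N1.N1=(alive,v0) N1.N2=(suspect,v1) | N0.N0=(alive,v0) N0.N1=(alive,v0) N0.N2=(suspect,v1)
Op 3: gossip N0<->N2 -> N0.N0=(alive,v0) N0.N1=(alive,v0) N0.N2=(suspect,v1) | N2.N0=(alive,v0) N2.N1=(alive,v0) N2.N2=(suspect,v1)
Op 4: gossip N0<->N1 -> N0.N0=(alive,v0) N0.N1=(alive,v0) N0.N2=(suspect,v1) | N1.N0=(alive,v0) N1.N1=(alive,v0) N1.N2=(suspect,v1)
Op 5: N1 marks N1=suspect -> (suspect,v1)
Op 6: N2 marks N0=dead -> (dead,v1)
Op 7: gossip N1<->N2 -> N1.N0=(dead,v1) N1.N1=(suspect,v1) N1.N2=(suspect,v1) | N2.N0=(dead,v1) N2.N1=(suspect,v1) N2.N2=(suspect,v1)
Op 8: gossip N1<->N2 -> N1.N0=(dead,v1) N1.N1=(suspect,v1) N1.N2=(suspect,v1) | N2.N0=(dead,v1) N2.N1=(suspect,v1) N2.N2=(suspect,v1)
Op 9: gossip N2<->N1 -> N2.N0=(dead,v1) N2.N1=(suspect,v1) N2.N2=(suspect,v1) | N1.N0=(dead,v1) N1.N1=(suspect,v1) N1.N2=(suspect,v1)
Op 10: N0 marks N2=alive -> (alive,v2)
Op 11: gossip N2<->N1 -> N2.N0=(dead,v1) N2.N1=(suspect,v1) N2.N2=(suspect,v1) | N1.N0=(dead,v1) N1.N1=(suspect,v1) N1.N2=(suspect,v1)
Op 12: gossip N0<->N1 -> N0.N0=(dead,v1) N0.N1=(suspect,v1) N0.N2=(alive,v2) | N1.N0=(dead,v1) N1.N1=(suspect,v1) N1.N2=(alive,v2)

Answer: N0=dead,1 N1=suspect,1 N2=suspect,1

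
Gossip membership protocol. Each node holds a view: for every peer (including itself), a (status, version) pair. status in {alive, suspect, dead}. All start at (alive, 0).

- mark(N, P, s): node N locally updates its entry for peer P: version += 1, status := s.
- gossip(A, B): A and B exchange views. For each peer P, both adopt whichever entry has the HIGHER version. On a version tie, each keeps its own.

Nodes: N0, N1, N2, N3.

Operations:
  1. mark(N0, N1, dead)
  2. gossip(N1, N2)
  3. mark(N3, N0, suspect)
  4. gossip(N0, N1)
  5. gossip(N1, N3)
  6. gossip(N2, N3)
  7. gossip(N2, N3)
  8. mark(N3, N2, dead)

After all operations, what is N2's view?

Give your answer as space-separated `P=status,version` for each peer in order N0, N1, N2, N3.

Op 1: N0 marks N1=dead -> (dead,v1)
Op 2: gossip N1<->N2 -> N1.N0=(alive,v0) N1.N1=(alive,v0) N1.N2=(alive,v0) N1.N3=(alive,v0) | N2.N0=(alive,v0) N2.N1=(alive,v0) N2.N2=(alive,v0) N2.N3=(alive,v0)
Op 3: N3 marks N0=suspect -> (suspect,v1)
Op 4: gossip N0<->N1 -> N0.N0=(alive,v0) N0.N1=(dead,v1) N0.N2=(alive,v0) N0.N3=(alive,v0) | N1.N0=(alive,v0) N1.N1=(dead,v1) N1.N2=(alive,v0) N1.N3=(alive,v0)
Op 5: gossip N1<->N3 -> N1.N0=(suspect,v1) N1.N1=(dead,v1) N1.N2=(alive,v0) N1.N3=(alive,v0) | N3.N0=(suspect,v1) N3.N1=(dead,v1) N3.N2=(alive,v0) N3.N3=(alive,v0)
Op 6: gossip N2<->N3 -> N2.N0=(suspect,v1) N2.N1=(dead,v1) N2.N2=(alive,v0) N2.N3=(alive,v0) | N3.N0=(suspect,v1) N3.N1=(dead,v1) N3.N2=(alive,v0) N3.N3=(alive,v0)
Op 7: gossip N2<->N3 -> N2.N0=(suspect,v1) N2.N1=(dead,v1) N2.N2=(alive,v0) N2.N3=(alive,v0) | N3.N0=(suspect,v1) N3.N1=(dead,v1) N3.N2=(alive,v0) N3.N3=(alive,v0)
Op 8: N3 marks N2=dead -> (dead,v1)

Answer: N0=suspect,1 N1=dead,1 N2=alive,0 N3=alive,0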